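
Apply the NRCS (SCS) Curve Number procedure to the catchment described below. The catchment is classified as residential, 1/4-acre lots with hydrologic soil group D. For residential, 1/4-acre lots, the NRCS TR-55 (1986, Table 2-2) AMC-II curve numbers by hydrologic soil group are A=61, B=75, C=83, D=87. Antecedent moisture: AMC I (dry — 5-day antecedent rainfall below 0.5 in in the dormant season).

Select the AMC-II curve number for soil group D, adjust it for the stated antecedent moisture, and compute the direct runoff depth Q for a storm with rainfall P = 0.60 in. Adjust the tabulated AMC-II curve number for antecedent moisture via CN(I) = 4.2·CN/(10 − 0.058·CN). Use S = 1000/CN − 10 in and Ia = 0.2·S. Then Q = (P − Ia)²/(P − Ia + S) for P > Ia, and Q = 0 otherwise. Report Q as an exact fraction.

Q = 0 in ≈ 0.000 in

NRCS table: residential, 1/4-acre lots, soil group D → CN(II) = 87
Dry (AMC I): CN(I) = 4.2·87/(10 − 0.058·87) = (1827/5)/(2477/500) = 182700/2477 ≈ 73.759
S = 1000/(182700/2477) − 10 = 6500/1827 in ≈ 3.558 in
Ia = 0.2S: 0.2·3.558 = 0.712 in (exactly 1300/1827)
P = 0.600 ≤ Ia = 0.712 in: entire storm abstracted, Q = 0.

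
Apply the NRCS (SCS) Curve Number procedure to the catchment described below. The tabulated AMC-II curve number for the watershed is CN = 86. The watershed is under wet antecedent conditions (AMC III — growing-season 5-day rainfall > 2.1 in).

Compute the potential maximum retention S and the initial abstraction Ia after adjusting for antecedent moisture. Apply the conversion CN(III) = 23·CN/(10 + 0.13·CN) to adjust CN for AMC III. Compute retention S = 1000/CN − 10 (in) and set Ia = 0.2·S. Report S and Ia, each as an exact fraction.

Adjust CN=86 to AMC III: 23·86/(10 + 0.13·86) → 1978 ÷ (1059/50) = 98900/1059 ≈ 93.390
S = 1000/(98900/1059) − 10 = 700/989 in ≈ 0.708 in
Ia = 0.2·(700/989) = 140/989 in ≈ 0.142 in

S = 700/989 in ≈ 0.708 in; Ia = 140/989 in ≈ 0.142 in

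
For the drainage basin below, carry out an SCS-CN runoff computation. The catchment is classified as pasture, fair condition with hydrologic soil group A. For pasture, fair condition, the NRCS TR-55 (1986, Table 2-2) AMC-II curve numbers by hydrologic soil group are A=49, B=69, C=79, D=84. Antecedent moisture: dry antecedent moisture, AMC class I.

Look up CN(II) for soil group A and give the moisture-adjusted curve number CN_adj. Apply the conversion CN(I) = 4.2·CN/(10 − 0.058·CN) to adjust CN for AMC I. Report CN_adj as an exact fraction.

NRCS table: pasture, fair condition, soil group A → CN(II) = 49
Adjust CN=49 to AMC I: 4.2·49/(10 − 0.058·49) → (1029/5) ÷ (3579/500) = 34300/1193 ≈ 28.751

CN_adj = 34300/1193 ≈ 28.751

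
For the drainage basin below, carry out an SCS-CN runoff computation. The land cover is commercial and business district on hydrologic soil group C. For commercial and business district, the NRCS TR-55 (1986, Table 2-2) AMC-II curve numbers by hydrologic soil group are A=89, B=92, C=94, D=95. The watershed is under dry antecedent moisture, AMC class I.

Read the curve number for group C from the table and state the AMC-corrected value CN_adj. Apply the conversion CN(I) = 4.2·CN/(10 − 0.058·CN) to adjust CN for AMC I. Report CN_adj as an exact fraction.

CN_adj = 32900/379 ≈ 86.807

NRCS table: commercial and business district, soil group C → CN(II) = 94
CN(I) from CN(II)=94: (4.2·94)/(10 − 0.058·94) = 32900/379 ≈ 86.807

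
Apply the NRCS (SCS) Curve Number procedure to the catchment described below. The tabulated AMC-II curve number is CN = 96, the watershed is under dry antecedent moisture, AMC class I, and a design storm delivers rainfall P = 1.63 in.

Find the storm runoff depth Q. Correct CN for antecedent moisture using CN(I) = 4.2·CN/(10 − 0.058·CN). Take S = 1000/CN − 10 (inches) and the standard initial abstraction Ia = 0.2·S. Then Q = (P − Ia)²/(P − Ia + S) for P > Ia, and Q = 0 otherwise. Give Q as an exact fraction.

Adjust CN=96 to AMC I: 4.2·96/(10 − 0.058·96) → (2016/5) ÷ (554/125) = 25200/277 ≈ 90.975
Retention S: 1000/CN − 10 with CN=90.975 → S = 125/126 ≈ 0.992 in
Ia = 0.2·(125/126) = 25/126 in ≈ 0.198 in
P − Ia = 1.630 − 0.198 = 9019/6300 ≈ 1.432 in (> 0, runoff occurs)
Q: (9019/6300)² ÷ (15269/6300) = 81342361/96194700 in (≈ 0.846 in)

Q = 81342361/96194700 in ≈ 0.846 in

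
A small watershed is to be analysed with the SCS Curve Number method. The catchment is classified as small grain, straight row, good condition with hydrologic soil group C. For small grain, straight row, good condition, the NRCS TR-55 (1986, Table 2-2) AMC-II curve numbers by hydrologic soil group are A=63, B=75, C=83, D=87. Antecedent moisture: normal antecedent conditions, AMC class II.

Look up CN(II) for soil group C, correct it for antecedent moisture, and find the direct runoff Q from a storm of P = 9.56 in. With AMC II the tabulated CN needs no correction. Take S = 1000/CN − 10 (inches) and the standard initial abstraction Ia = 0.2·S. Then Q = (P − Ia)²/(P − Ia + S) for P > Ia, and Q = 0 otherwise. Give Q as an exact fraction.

Q = 360506169/48216775 in ≈ 7.477 in

NRCS table: small grain, straight row, good condition, soil group C → CN(II) = 83
Average conditions: CN = 83 (no AMC adjustment).
Retention S: 1000/CN − 10 with CN=83.000 → S = 170/83 ≈ 2.048 in
Ia = 0.2·(170/83) = 34/83 in ≈ 0.410 in
P − Ia = 9.560 − 0.410 = 18987/2075 ≈ 9.150 in (> 0, runoff occurs)
Q: (18987/2075)² ÷ (23237/2075) = 360506169/48216775 in (≈ 7.477 in)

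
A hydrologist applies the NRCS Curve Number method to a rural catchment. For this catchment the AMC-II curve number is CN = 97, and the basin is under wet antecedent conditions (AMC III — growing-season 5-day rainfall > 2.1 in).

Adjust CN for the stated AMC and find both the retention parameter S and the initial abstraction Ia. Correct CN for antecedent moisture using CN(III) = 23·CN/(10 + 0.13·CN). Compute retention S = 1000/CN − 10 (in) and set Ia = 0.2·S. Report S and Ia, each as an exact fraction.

S = 300/2231 in ≈ 0.134 in; Ia = 60/2231 in ≈ 0.027 in

CN(III) from CN(II)=97: (23·97)/(10 + 0.13·97) = 223100/2261 ≈ 98.673
S = 1000/(223100/2261) − 10 = 300/2231 in ≈ 0.134 in
Ia = 0.2·(300/2231) = 60/2231 in ≈ 0.027 in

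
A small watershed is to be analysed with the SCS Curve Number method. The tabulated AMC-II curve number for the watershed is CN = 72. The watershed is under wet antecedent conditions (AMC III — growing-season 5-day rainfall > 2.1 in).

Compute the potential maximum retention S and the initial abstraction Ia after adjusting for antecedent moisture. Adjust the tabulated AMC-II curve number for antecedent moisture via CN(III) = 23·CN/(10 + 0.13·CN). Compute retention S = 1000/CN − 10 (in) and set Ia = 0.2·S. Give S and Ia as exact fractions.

S = 350/207 in ≈ 1.691 in; Ia = 70/207 in ≈ 0.338 in

Wet (AMC III): CN(III) = 23·72/(10 + 0.13·72) = 1656/(484/25) = 10350/121 ≈ 85.537
S = 1000/(10350/121) − 10 = 350/207 in ≈ 1.691 in
Ia = 0.2·(350/207) = 70/207 in ≈ 0.338 in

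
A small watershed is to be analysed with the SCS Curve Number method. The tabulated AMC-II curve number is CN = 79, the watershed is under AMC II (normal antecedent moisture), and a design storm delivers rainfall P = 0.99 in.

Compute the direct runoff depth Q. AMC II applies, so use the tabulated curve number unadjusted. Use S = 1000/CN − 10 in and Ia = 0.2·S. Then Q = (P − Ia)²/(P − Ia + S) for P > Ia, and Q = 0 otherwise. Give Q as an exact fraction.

Q = 4370547/64835300 in ≈ 0.067 in

Average conditions: CN = 79 (no AMC adjustment).
S = 1000/79 − 10 = 210/79 in ≈ 2.658 in
Ia = 0.2·(210/79) = 42/79 in ≈ 0.532 in
Excess rainfall: 0.990 − 0.532 = 0.458 in; P > Ia so Q > 0
Runoff Q = (P−Ia)²/(P−Ia+S) = (0.458)²/(0.458+2.658) = 4370547/64835300 ≈ 0.067 in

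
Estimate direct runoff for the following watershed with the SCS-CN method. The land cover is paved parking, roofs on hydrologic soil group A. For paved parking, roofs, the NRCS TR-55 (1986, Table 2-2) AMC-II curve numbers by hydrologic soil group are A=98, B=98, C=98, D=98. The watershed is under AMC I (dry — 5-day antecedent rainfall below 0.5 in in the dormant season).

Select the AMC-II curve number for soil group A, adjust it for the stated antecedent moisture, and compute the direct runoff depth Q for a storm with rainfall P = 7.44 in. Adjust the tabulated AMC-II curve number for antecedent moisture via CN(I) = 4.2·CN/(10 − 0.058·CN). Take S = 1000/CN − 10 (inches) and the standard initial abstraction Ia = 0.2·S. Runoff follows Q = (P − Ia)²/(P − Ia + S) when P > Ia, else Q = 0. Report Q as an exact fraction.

Q = 17840471618/2590430325 in ≈ 6.887 in

NRCS table: paved parking, roofs, soil group A → CN(II) = 98
Adjust CN=98 to AMC I: 4.2·98/(10 − 0.058·98) → (2058/5) ÷ (1079/250) = 102900/1079 ≈ 95.366
Retention S: 1000/CN − 10 with CN=95.366 → S = 500/1029 ≈ 0.486 in
Ia = 0.2·(500/1029) = 100/1029 in ≈ 0.097 in
P − Ia = 7.440 − 0.097 = 188894/25725 ≈ 7.343 in (> 0, runoff occurs)
Q: (188894/25725)² ÷ (201394/25725) = 17840471618/2590430325 in (≈ 6.887 in)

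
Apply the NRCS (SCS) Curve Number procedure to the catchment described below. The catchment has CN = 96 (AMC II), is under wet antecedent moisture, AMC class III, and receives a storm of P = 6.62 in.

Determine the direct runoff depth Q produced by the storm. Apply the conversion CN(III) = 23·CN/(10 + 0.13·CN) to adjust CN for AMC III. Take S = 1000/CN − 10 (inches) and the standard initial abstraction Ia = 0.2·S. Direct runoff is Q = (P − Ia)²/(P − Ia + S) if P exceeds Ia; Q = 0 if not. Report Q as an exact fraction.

Adjust CN=96 to AMC III: 23·96/(10 + 0.13·96) → 2208 ÷ (562/25) = 27600/281 ≈ 98.221
S = 1000/(27600/281) − 10 = 25/138 in ≈ 0.181 in
Initial abstraction Ia = S/5 = (25/138)/5 = 5/138 ≈ 0.036 in
Since P=6.620 > Ia=0.036: effective rainfall P−Ia = 11357/1725 in
Runoff Q = (P−Ia)²/(P−Ia+S) = (6.584)²/(6.584+0.181) = 257962898/40259775 ≈ 6.407 in

Q = 257962898/40259775 in ≈ 6.407 in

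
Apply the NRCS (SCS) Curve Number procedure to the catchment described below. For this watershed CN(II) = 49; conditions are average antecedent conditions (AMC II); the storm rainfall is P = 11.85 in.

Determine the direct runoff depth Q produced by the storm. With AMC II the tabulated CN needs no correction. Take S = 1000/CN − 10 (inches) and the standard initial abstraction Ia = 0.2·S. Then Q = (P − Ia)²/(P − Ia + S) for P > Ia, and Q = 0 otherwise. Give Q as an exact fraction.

Q = 10182481/2153060 in ≈ 4.729 in

AMC II — tabulated CN = 49 applies directly.
Retention S: 1000/CN − 10 with CN=49.000 → S = 510/49 ≈ 10.408 in
Ia = 0.2S: 0.2·10.408 = 2.082 in (exactly 102/49)
Excess rainfall: 11.850 − 2.082 = 9.768 in; P > Ia so Q > 0
Q = (9573/980)²/((9573/980) + 510/49) = (91642329/960400)/(19773/980) = 10182481/2153060 in ≈ 4.729 in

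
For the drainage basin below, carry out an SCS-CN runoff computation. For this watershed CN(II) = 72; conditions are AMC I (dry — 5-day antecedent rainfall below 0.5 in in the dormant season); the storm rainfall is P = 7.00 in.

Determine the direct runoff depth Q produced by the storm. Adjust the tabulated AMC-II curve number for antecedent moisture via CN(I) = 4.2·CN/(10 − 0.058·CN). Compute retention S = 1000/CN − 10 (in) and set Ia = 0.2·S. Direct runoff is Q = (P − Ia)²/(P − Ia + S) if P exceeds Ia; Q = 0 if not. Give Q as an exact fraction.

Q = 19321/10503 in ≈ 1.840 in

Dry (AMC I): CN(I) = 4.2·72/(10 − 0.058·72) = (1512/5)/(728/125) = 675/13 ≈ 51.923
S = 1000/(675/13) − 10 = 250/27 in ≈ 9.259 in
Initial abstraction Ia = S/5 = (250/27)/5 = 50/27 ≈ 1.852 in
Excess rainfall: 7.000 − 1.852 = 5.148 in; P > Ia so Q > 0
Q: (139/27)² ÷ (389/27) = 19321/10503 in (≈ 1.840 in)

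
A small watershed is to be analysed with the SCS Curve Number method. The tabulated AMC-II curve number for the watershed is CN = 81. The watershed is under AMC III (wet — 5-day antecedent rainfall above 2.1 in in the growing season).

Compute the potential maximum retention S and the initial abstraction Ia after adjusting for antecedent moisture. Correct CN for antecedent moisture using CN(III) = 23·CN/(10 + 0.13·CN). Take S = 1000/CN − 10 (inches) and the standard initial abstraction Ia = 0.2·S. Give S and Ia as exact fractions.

Adjust CN=81 to AMC III: 23·81/(10 + 0.13·81) → 1863 ÷ (2053/100) = 186300/2053 ≈ 90.745
Retention S: 1000/CN − 10 with CN=90.745 → S = 1900/1863 ≈ 1.020 in
Ia = 0.2·(1900/1863) = 380/1863 in ≈ 0.204 in

S = 1900/1863 in ≈ 1.020 in; Ia = 380/1863 in ≈ 0.204 in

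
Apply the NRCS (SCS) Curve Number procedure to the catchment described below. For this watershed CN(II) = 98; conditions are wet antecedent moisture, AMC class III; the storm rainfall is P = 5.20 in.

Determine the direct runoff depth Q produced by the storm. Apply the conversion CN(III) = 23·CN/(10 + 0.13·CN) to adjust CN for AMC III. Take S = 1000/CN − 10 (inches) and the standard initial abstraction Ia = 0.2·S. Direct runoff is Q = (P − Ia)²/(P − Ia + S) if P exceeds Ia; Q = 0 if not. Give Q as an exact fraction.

CN(III) from CN(II)=98: (23·98)/(10 + 0.13·98) = 112700/1137 ≈ 99.120
S = 1000/(112700/1137) − 10 = 100/1127 in ≈ 0.089 in
Initial abstraction Ia = S/5 = (100/1127)/5 = 20/1127 ≈ 0.018 in
Excess rainfall: 5.200 − 0.018 = 5.182 in; P > Ia so Q > 0
Runoff Q = (P−Ia)²/(P−Ia+S) = (5.182)²/(5.182+0.089) = 426378402/83685385 ≈ 5.095 in

Q = 426378402/83685385 in ≈ 5.095 in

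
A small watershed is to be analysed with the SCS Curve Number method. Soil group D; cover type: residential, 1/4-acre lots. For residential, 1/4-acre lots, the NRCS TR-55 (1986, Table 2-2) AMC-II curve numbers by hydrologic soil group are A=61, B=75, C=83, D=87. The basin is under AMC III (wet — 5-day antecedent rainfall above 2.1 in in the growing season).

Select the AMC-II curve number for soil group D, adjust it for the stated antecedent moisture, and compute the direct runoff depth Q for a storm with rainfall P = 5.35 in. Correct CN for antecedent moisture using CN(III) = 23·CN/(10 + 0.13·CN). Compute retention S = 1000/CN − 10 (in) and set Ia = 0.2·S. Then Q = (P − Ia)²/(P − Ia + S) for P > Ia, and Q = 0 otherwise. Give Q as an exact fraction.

NRCS table: residential, 1/4-acre lots, soil group D → CN(II) = 87
Adjust CN=87 to AMC III: 23·87/(10 + 0.13·87) → 2001 ÷ (2131/100) = 200100/2131 ≈ 93.900
Retention S: 1000/CN − 10 with CN=93.900 → S = 1300/2001 ≈ 0.650 in
Ia = 0.2S: 0.2·0.650 = 0.130 in (exactly 260/2001)
P − Ia = 5.350 − 0.130 = 208907/40020 ≈ 5.220 in (> 0, runoff occurs)
Q = (208907/40020)²/((208907/40020) + 1300/2001) = (43642134649/1601600400)/(234907/40020) = 43642134649/9400978140 in ≈ 4.642 in

Q = 43642134649/9400978140 in ≈ 4.642 in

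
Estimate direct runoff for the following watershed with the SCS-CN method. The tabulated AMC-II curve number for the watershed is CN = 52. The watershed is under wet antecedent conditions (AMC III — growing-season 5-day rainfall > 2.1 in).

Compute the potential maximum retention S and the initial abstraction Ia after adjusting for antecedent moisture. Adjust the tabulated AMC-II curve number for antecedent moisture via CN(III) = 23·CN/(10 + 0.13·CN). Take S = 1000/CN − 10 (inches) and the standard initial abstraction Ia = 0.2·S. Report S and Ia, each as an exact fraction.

Adjust CN=52 to AMC III: 23·52/(10 + 0.13·52) → 1196 ÷ (419/25) = 29900/419 ≈ 71.360
S = 1000/(29900/419) − 10 = 1200/299 in ≈ 4.013 in
Initial abstraction Ia = S/5 = (1200/299)/5 = 240/299 ≈ 0.803 in

S = 1200/299 in ≈ 4.013 in; Ia = 240/299 in ≈ 0.803 in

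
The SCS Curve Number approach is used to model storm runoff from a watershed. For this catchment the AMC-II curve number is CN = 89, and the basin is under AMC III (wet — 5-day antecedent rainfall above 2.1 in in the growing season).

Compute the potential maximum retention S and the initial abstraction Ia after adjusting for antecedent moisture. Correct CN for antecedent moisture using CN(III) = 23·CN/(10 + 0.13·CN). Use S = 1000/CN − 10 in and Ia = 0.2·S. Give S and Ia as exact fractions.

Wet (AMC III): CN(III) = 23·89/(10 + 0.13·89) = 2047/(2157/100) = 204700/2157 ≈ 94.900
S = 1000/(204700/2157) − 10 = 1100/2047 in ≈ 0.537 in
Ia = 0.2·(1100/2047) = 220/2047 in ≈ 0.107 in

S = 1100/2047 in ≈ 0.537 in; Ia = 220/2047 in ≈ 0.107 in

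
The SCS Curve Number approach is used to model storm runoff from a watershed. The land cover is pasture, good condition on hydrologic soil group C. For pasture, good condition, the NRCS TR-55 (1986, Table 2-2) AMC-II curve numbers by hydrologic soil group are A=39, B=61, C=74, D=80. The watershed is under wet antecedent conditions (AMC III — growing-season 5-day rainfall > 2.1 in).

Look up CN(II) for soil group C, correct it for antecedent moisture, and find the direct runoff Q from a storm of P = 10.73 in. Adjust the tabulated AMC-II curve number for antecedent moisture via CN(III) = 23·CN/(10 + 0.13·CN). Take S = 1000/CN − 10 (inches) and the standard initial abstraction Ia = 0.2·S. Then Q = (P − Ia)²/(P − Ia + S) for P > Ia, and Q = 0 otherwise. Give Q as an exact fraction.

NRCS table: pasture, good condition, soil group C → CN(II) = 74
Adjust CN=74 to AMC III: 23·74/(10 + 0.13·74) → 1702 ÷ (981/50) = 85100/981 ≈ 86.748
Retention S: 1000/CN − 10 with CN=86.748 → S = 1300/851 ≈ 1.528 in
Initial abstraction Ia = S/5 = (1300/851)/5 = 260/851 ≈ 0.306 in
Since P=10.730 > Ia=0.306: effective rainfall P−Ia = 887123/85100 in
Q = (887123/85100)²/((887123/85100) + 1300/851) = (786987217129/7242010000)/(1017123/85100) = 786987217129/86557167300 in ≈ 9.092 in

Q = 786987217129/86557167300 in ≈ 9.092 in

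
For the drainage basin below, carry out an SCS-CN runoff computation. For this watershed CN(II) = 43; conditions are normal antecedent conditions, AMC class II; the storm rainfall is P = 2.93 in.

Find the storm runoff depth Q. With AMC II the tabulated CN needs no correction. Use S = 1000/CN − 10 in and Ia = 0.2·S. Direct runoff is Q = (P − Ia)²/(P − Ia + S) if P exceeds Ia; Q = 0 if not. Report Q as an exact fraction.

Q = 1437601/250255700 in ≈ 0.006 in

Average conditions: CN = 43 (no AMC adjustment).
Retention S: 1000/CN − 10 with CN=43.000 → S = 570/43 ≈ 13.256 in
Ia = 0.2·(570/43) = 114/43 in ≈ 2.651 in
P − Ia = 2.930 − 2.651 = 1199/4300 ≈ 0.279 in (> 0, runoff occurs)
Q: (1199/4300)² ÷ (58199/4300) = 1437601/250255700 in (≈ 0.006 in)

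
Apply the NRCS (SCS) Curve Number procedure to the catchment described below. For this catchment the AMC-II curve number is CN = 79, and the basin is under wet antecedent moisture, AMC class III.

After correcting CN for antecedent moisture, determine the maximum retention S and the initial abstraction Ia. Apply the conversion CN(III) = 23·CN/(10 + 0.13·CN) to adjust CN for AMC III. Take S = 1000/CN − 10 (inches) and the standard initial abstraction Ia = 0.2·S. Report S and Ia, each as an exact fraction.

Wet (AMC III): CN(III) = 23·79/(10 + 0.13·79) = 1817/(2027/100) = 181700/2027 ≈ 89.640
S = 1000/(181700/2027) − 10 = 2100/1817 in ≈ 1.156 in
Ia = 0.2·(2100/1817) = 420/1817 in ≈ 0.231 in

S = 2100/1817 in ≈ 1.156 in; Ia = 420/1817 in ≈ 0.231 in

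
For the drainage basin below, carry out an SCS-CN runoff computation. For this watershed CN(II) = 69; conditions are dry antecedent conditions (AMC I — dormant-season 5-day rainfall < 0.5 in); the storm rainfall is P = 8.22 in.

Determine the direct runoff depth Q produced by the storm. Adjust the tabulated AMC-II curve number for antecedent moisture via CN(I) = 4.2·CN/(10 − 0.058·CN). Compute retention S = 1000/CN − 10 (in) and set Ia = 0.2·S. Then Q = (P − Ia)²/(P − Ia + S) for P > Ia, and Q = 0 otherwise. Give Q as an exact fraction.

CN(I) from CN(II)=69: (4.2·69)/(10 − 0.058·69) = 144900/2999 ≈ 48.316
Max retention: S = 1000/(144900/2999) − 10 = 15500/1449 in (≈ 10.697 in)
Initial abstraction Ia = S/5 = (15500/1449)/5 = 3100/1449 ≈ 2.139 in
P − Ia = 8.220 − 2.139 = 440539/72450 ≈ 6.081 in (> 0, runoff occurs)
Q = (440539/72450)²/((440539/72450) + 15500/1449) = (194074610521/5249002500)/(1215539/72450) = 194074610521/88065800550 in ≈ 2.204 in

Q = 194074610521/88065800550 in ≈ 2.204 in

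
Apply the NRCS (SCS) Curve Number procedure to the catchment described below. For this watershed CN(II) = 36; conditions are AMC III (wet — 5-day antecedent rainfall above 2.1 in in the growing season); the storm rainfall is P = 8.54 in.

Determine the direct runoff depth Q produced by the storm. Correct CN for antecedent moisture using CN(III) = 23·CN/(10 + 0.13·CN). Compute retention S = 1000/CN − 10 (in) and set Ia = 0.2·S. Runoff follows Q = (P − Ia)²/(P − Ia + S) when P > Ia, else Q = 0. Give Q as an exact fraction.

Q = 5240167321/1577226150 in ≈ 3.322 in

Wet (AMC III): CN(III) = 23·36/(10 + 0.13·36) = 828/(367/25) = 20700/367 ≈ 56.403
Max retention: S = 1000/(20700/367) − 10 = 1600/207 in (≈ 7.729 in)
Ia = 0.2·(1600/207) = 320/207 in ≈ 1.546 in
Excess rainfall: 8.540 − 1.546 = 6.994 in; P > Ia so Q > 0
Runoff Q = (P−Ia)²/(P−Ia+S) = (6.994)²/(6.994+7.729) = 5240167321/1577226150 ≈ 3.322 in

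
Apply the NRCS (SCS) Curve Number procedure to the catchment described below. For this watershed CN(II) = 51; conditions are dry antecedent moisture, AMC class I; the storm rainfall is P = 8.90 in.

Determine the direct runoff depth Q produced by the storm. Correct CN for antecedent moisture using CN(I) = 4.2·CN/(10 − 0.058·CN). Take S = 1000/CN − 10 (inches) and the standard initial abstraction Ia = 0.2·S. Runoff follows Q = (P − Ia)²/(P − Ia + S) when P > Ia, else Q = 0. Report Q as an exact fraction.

Adjust CN=51 to AMC I: 4.2·51/(10 − 0.058·51) → (1071/5) ÷ (3521/500) = 15300/503 ≈ 30.417
Retention S: 1000/CN − 10 with CN=30.417 → S = 3500/153 ≈ 22.876 in
Ia = 0.2·(3500/153) = 700/153 in ≈ 4.575 in
Since P=8.900 > Ia=4.575: effective rainfall P−Ia = 6617/1530 in
Q = (6617/1530)²/((6617/1530) + 3500/153) = (43784689/2340900)/(41617/1530) = 43784689/63674010 in ≈ 0.688 in

Q = 43784689/63674010 in ≈ 0.688 in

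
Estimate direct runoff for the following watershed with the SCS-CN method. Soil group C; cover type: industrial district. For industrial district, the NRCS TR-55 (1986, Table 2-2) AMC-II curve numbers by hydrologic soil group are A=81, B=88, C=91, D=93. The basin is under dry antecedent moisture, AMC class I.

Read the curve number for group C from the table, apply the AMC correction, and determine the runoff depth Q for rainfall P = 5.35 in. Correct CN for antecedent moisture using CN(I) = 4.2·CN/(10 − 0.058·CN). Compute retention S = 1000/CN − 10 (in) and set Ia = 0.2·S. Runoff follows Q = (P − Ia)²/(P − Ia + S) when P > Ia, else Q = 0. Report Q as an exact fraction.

NRCS table: industrial district, soil group C → CN(II) = 91
CN(I) from CN(II)=91: (4.2·91)/(10 − 0.058·91) = 63700/787 ≈ 80.940
S = 1000/(63700/787) − 10 = 1500/637 in ≈ 2.355 in
Initial abstraction Ia = S/5 = (1500/637)/5 = 300/637 ≈ 0.471 in
P − Ia = 5.350 − 0.471 = 62159/12740 ≈ 4.879 in (> 0, runoff occurs)
Q = (62159/12740)²/((62159/12740) + 1500/637) = (3863741281/162307600)/(92159/12740) = 3863741281/1174105660 in ≈ 3.291 in

Q = 3863741281/1174105660 in ≈ 3.291 in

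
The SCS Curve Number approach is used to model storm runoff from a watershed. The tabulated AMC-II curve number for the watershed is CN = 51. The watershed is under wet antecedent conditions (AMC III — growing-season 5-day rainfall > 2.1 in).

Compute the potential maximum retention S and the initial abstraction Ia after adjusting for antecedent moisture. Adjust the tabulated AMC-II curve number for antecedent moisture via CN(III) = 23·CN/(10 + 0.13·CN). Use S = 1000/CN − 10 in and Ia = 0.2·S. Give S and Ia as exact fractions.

Adjust CN=51 to AMC III: 23·51/(10 + 0.13·51) → 1173 ÷ (1663/100) = 117300/1663 ≈ 70.535
S = 1000/(117300/1663) − 10 = 4900/1173 in ≈ 4.177 in
Initial abstraction Ia = S/5 = (4900/1173)/5 = 980/1173 ≈ 0.835 in

S = 4900/1173 in ≈ 4.177 in; Ia = 980/1173 in ≈ 0.835 in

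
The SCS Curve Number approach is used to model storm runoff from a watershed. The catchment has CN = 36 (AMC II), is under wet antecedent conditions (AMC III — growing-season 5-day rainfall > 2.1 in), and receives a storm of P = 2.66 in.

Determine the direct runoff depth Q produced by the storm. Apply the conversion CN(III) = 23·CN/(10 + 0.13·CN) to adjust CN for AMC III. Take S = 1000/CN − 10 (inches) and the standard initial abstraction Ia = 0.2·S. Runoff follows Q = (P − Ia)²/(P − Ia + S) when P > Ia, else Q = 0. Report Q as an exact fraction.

Q = 132963961/947345850 in ≈ 0.140 in

Wet (AMC III): CN(III) = 23·36/(10 + 0.13·36) = 828/(367/25) = 20700/367 ≈ 56.403
Max retention: S = 1000/(20700/367) − 10 = 1600/207 in (≈ 7.729 in)
Initial abstraction Ia = S/5 = (1600/207)/5 = 320/207 ≈ 1.546 in
Since P=2.660 > Ia=1.546: effective rainfall P−Ia = 11531/10350 in
Runoff Q = (P−Ia)²/(P−Ia+S) = (1.114)²/(1.114+7.729) = 132963961/947345850 ≈ 0.140 in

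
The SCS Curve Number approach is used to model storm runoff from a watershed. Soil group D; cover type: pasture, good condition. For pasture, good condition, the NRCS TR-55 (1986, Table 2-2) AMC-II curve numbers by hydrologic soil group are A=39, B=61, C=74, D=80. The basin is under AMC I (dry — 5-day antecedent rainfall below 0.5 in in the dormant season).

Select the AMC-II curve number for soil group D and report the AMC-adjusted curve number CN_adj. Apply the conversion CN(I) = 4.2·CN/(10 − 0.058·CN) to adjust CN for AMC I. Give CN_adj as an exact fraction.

NRCS table: pasture, good condition, soil group D → CN(II) = 80
Adjust CN=80 to AMC I: 4.2·80/(10 − 0.058·80) → 336 ÷ (134/25) = 4200/67 ≈ 62.687

CN_adj = 4200/67 ≈ 62.687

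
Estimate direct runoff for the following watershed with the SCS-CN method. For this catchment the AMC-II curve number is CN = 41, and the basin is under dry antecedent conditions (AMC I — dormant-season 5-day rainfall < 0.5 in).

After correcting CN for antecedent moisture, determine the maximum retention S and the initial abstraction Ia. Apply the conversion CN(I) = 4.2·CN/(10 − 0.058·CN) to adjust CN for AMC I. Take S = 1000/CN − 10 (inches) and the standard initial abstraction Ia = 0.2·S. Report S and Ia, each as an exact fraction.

S = 29500/861 in ≈ 34.262 in; Ia = 5900/861 in ≈ 6.852 in

CN(I) from CN(II)=41: (4.2·41)/(10 − 0.058·41) = 86100/3811 ≈ 22.592
Max retention: S = 1000/(86100/3811) − 10 = 29500/861 in (≈ 34.262 in)
Initial abstraction Ia = S/5 = (29500/861)/5 = 5900/861 ≈ 6.852 in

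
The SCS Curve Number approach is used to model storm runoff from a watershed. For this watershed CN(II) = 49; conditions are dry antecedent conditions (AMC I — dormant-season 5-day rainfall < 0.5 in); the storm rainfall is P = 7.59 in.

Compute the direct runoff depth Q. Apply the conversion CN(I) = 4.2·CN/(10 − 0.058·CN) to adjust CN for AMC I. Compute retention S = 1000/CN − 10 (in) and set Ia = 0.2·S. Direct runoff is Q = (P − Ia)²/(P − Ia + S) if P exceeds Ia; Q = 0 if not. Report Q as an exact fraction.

Dry (AMC I): CN(I) = 4.2·49/(10 − 0.058·49) = (1029/5)/(3579/500) = 34300/1193 ≈ 28.751
S = 1000/(34300/1193) − 10 = 8500/343 in ≈ 24.781 in
Ia = 0.2S: 0.2·24.781 = 4.956 in (exactly 1700/343)
P − Ia = 7.590 − 4.956 = 90337/34300 ≈ 2.634 in (> 0, runoff occurs)
Q: (90337/34300)² ÷ (940337/34300) = 8160773569/32253559100 in (≈ 0.253 in)

Q = 8160773569/32253559100 in ≈ 0.253 in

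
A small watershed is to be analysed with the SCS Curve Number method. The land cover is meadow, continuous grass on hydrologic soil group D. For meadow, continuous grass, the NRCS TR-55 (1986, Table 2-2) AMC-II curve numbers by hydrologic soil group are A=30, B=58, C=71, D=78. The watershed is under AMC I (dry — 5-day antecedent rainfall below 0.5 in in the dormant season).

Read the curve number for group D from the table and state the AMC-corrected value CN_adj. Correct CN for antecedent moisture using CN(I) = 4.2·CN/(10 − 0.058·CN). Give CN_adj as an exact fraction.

CN_adj = 81900/1369 ≈ 59.825

NRCS table: meadow, continuous grass, soil group D → CN(II) = 78
Dry (AMC I): CN(I) = 4.2·78/(10 − 0.058·78) = (1638/5)/(1369/250) = 81900/1369 ≈ 59.825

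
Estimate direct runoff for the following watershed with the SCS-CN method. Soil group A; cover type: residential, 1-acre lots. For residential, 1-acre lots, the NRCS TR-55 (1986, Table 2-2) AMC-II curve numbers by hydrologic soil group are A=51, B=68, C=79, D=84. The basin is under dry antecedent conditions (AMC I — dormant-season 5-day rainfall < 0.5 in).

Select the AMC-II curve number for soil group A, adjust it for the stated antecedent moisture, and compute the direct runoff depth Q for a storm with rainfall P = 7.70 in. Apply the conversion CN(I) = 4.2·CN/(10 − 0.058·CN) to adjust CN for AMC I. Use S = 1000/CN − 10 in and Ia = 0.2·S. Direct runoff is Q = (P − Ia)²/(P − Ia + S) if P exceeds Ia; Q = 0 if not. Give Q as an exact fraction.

NRCS table: residential, 1-acre lots, soil group A → CN(II) = 51
Adjust CN=51 to AMC I: 4.2·51/(10 − 0.058·51) → (1071/5) ÷ (3521/500) = 15300/503 ≈ 30.417
S = 1000/(15300/503) − 10 = 3500/153 in ≈ 22.876 in
Ia = 0.2·(3500/153) = 700/153 in ≈ 4.575 in
P − Ia = 7.700 − 4.575 = 4781/1530 ≈ 3.125 in (> 0, runoff occurs)
Q = (4781/1530)²/((4781/1530) + 3500/153) = (22857961/2340900)/(39781/1530) = 3265423/8694990 in ≈ 0.376 in

Q = 3265423/8694990 in ≈ 0.376 in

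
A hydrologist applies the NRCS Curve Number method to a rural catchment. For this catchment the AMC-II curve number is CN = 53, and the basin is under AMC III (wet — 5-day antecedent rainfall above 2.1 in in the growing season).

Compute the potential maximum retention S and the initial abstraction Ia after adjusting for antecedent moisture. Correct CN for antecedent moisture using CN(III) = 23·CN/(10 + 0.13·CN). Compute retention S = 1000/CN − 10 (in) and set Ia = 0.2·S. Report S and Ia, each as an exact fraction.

S = 4700/1219 in ≈ 3.856 in; Ia = 940/1219 in ≈ 0.771 in

Adjust CN=53 to AMC III: 23·53/(10 + 0.13·53) → 1219 ÷ (1689/100) = 121900/1689 ≈ 72.173
Retention S: 1000/CN − 10 with CN=72.173 → S = 4700/1219 ≈ 3.856 in
Initial abstraction Ia = S/5 = (4700/1219)/5 = 940/1219 ≈ 0.771 in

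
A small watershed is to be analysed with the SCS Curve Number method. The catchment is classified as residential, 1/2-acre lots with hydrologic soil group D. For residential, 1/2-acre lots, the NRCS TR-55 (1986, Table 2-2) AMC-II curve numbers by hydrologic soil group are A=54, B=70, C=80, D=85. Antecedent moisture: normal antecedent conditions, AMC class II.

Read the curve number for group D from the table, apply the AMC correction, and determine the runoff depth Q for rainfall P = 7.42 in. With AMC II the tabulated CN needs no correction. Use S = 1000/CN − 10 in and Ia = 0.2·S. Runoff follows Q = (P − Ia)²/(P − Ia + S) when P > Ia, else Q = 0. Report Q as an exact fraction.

NRCS table: residential, 1/2-acre lots, soil group D → CN(II) = 85
AMC II — tabulated CN = 85 applies directly.
S = 1000/85 − 10 = 30/17 in ≈ 1.765 in
Initial abstraction Ia = S/5 = (30/17)/5 = 6/17 ≈ 0.353 in
P − Ia = 7.420 − 0.353 = 6007/850 ≈ 7.067 in (> 0, runoff occurs)
Runoff Q = (P−Ia)²/(P−Ia+S) = (7.067)²/(7.067+1.765) = 36084049/6380950 ≈ 5.655 in

Q = 36084049/6380950 in ≈ 5.655 in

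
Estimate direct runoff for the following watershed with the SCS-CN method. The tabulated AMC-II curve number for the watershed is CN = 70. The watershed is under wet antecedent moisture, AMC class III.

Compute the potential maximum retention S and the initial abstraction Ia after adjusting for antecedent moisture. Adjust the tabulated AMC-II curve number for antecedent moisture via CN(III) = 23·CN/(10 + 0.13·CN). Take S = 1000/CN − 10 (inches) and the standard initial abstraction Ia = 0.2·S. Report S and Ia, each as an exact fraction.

CN(III) from CN(II)=70: (23·70)/(10 + 0.13·70) = 16100/191 ≈ 84.293
Retention S: 1000/CN − 10 with CN=84.293 → S = 300/161 ≈ 1.863 in
Ia = 0.2S: 0.2·1.863 = 0.373 in (exactly 60/161)

S = 300/161 in ≈ 1.863 in; Ia = 60/161 in ≈ 0.373 in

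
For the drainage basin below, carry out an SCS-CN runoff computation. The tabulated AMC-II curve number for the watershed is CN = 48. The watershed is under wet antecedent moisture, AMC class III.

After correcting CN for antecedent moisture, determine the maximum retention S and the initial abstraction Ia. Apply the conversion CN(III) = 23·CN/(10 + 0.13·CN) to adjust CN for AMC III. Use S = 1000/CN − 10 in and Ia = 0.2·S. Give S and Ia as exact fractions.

CN(III) from CN(II)=48: (23·48)/(10 + 0.13·48) = 13800/203 ≈ 67.980
Max retention: S = 1000/(13800/203) − 10 = 325/69 in (≈ 4.710 in)
Ia = 0.2S: 0.2·4.710 = 0.942 in (exactly 65/69)

S = 325/69 in ≈ 4.710 in; Ia = 65/69 in ≈ 0.942 in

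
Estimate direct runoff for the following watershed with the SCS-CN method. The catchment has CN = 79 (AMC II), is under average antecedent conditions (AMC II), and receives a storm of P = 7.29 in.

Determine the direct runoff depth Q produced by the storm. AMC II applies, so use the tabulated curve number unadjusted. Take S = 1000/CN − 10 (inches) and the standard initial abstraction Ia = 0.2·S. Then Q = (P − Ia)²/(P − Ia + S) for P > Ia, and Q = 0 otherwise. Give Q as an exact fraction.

Q = 950199627/195896300 in ≈ 4.851 in

AMC II — tabulated CN = 79 applies directly.
S = 1000/79 − 10 = 210/79 in ≈ 2.658 in
Ia = 0.2·(210/79) = 42/79 in ≈ 0.532 in
Excess rainfall: 7.290 − 0.532 = 6.758 in; P > Ia so Q > 0
Q = (53391/7900)²/((53391/7900) + 210/79) = (2850598881/62410000)/(74391/7900) = 950199627/195896300 in ≈ 4.851 in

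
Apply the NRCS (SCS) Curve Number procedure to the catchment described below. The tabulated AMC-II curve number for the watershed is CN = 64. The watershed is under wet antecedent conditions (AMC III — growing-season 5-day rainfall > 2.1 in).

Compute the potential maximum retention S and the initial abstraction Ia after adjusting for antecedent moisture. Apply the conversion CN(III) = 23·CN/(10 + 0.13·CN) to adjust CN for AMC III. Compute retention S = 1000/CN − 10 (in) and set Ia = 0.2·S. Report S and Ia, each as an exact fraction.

Adjust CN=64 to AMC III: 23·64/(10 + 0.13·64) → 1472 ÷ (458/25) = 18400/229 ≈ 80.349
S = 1000/(18400/229) − 10 = 225/92 in ≈ 2.446 in
Ia = 0.2·(225/92) = 45/92 in ≈ 0.489 in

S = 225/92 in ≈ 2.446 in; Ia = 45/92 in ≈ 0.489 in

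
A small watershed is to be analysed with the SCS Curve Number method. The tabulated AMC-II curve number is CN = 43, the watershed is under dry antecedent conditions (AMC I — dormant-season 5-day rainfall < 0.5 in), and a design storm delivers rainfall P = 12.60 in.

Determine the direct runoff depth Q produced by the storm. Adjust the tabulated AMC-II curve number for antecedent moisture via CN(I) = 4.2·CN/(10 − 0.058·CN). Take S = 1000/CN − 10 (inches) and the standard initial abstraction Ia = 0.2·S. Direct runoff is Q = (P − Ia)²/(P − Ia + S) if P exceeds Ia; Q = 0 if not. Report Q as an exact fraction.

Q = 89548369/85729315 in ≈ 1.045 in

Dry (AMC I): CN(I) = 4.2·43/(10 − 0.058·43) = (903/5)/(3753/500) = 30100/1251 ≈ 24.061
Retention S: 1000/CN − 10 with CN=24.061 → S = 9500/301 ≈ 31.561 in
Ia = 0.2S: 0.2·31.561 = 6.312 in (exactly 1900/301)
P − Ia = 12.600 − 6.312 = 9463/1505 ≈ 6.288 in (> 0, runoff occurs)
Q: (9463/1505)² ÷ (56963/1505) = 89548369/85729315 in (≈ 1.045 in)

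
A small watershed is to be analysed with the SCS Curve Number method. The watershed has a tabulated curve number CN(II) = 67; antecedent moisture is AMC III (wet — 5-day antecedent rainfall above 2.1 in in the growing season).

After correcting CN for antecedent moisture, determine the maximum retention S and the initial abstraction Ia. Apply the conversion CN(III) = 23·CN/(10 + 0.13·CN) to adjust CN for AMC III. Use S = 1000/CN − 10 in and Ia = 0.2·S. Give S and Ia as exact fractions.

CN(III) from CN(II)=67: (23·67)/(10 + 0.13·67) = 154100/1871 ≈ 82.362
Retention S: 1000/CN − 10 with CN=82.362 → S = 3300/1541 ≈ 2.141 in
Initial abstraction Ia = S/5 = (3300/1541)/5 = 660/1541 ≈ 0.428 in

S = 3300/1541 in ≈ 2.141 in; Ia = 660/1541 in ≈ 0.428 in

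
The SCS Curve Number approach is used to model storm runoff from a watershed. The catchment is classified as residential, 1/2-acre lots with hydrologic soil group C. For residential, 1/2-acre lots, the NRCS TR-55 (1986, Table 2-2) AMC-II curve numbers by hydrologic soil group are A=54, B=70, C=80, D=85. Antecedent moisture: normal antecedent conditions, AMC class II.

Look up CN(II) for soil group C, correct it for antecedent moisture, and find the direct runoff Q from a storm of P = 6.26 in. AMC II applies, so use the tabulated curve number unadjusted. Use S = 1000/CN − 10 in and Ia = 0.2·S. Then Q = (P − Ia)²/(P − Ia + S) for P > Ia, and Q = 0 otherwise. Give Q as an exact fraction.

Q = 41472/10325 in ≈ 4.017 in

NRCS table: residential, 1/2-acre lots, soil group C → CN(II) = 80
CN(II) = 80; AMC II needs no correction.
S = 1000/80 − 10 = 5/2 in ≈ 2.500 in
Ia = 0.2·(5/2) = 1/2 in ≈ 0.500 in
P − Ia = 6.260 − 0.500 = 144/25 ≈ 5.760 in (> 0, runoff occurs)
Q = (144/25)²/((144/25) + 5/2) = (20736/625)/(413/50) = 41472/10325 in ≈ 4.017 in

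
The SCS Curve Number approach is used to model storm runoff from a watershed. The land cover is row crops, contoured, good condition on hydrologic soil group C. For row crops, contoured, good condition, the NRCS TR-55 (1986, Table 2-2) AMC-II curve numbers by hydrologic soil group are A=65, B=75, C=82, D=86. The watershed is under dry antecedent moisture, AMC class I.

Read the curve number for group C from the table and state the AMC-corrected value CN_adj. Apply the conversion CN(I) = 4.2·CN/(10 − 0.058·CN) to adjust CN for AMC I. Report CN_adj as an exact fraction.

CN_adj = 28700/437 ≈ 65.675

NRCS table: row crops, contoured, good condition, soil group C → CN(II) = 82
Dry (AMC I): CN(I) = 4.2·82/(10 − 0.058·82) = (1722/5)/(1311/250) = 28700/437 ≈ 65.675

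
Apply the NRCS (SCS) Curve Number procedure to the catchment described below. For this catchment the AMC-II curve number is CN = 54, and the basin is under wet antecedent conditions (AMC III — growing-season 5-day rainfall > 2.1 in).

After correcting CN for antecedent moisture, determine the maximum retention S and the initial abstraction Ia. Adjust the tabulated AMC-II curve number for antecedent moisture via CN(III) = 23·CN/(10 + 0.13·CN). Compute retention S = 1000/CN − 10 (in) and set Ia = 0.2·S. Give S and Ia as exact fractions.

CN(III) from CN(II)=54: (23·54)/(10 + 0.13·54) = 2700/37 ≈ 72.973
S = 1000/(2700/37) − 10 = 100/27 in ≈ 3.704 in
Initial abstraction Ia = S/5 = (100/27)/5 = 20/27 ≈ 0.741 in

S = 100/27 in ≈ 3.704 in; Ia = 20/27 in ≈ 0.741 in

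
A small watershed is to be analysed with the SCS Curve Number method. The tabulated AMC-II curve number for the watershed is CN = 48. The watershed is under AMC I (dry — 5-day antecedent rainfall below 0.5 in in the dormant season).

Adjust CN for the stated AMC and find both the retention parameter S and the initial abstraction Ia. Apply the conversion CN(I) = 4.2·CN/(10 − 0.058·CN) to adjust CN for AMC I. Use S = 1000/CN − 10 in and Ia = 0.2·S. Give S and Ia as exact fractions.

S = 1625/63 in ≈ 25.794 in; Ia = 325/63 in ≈ 5.159 in

CN(I) from CN(II)=48: (4.2·48)/(10 − 0.058·48) = 12600/451 ≈ 27.938
S = 1000/(12600/451) − 10 = 1625/63 in ≈ 25.794 in
Ia = 0.2·(1625/63) = 325/63 in ≈ 5.159 in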